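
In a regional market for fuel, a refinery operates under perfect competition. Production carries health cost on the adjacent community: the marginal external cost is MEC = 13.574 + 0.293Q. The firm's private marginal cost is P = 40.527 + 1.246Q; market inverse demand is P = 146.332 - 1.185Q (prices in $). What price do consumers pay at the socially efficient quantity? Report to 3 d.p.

P = $106.209

Social marginal cost = private MC + MEC = 54.101 + 1.539Q.
Set SMC = demand: 54.101 + 1.539Q = 146.332 - 1.185Q → Q* = 33.8587.
Consumer price on the demand curve at Q*: 146.332 − 1.185×33.8587 = 106.2094.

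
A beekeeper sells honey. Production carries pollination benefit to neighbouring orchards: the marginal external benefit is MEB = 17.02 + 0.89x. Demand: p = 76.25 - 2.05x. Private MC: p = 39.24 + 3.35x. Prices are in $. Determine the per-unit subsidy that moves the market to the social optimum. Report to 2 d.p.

Social marginal cost = private MC − MEB = 22.22 + 2.46x.
Set SMC = demand: 22.22 + 2.46x = 76.25 - 2.05x → x* = 11.9800.
The Pigouvian subsidy equals MEB at x*: 17.02 + 0.89×11.9800 = 27.6822.

subsidy = $27.68 per unit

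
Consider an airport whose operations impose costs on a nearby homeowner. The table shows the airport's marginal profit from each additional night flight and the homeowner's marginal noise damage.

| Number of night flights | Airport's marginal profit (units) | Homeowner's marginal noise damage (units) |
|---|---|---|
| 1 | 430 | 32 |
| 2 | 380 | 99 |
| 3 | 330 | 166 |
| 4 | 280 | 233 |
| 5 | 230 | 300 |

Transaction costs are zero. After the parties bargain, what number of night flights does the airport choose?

Bargaining reaches the level where marginal profit last exceeds marginal noise damage.
That holds through level 4 (280 ≥ 233) but not at 5 (230 < 300).

4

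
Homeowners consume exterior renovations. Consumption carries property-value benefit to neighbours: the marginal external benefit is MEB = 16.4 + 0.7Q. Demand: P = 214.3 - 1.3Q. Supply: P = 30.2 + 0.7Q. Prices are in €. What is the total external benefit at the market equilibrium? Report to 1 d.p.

Market equilibrium (private): 30.2 + 0.7Q = 214.3 - 1.3Q → Q_m = 92.0500.
Total external benefit = ∫₀^{Q_m} (16.4 + 0.7Q) dQ = 16.4×92.0500 + ½×0.7×92.0500² = 4475.2409.

€4475.2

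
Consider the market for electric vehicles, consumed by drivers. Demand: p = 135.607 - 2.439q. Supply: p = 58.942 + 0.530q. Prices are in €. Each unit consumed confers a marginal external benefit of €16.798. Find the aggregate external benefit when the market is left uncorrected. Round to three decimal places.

Market equilibrium (private): 58.942 + 0.530q = 135.607 - 2.439q → q_m = 25.8218.
Total external benefit = MEB × q_m = 16.798 × 25.8218 = 433.7546.

€433.755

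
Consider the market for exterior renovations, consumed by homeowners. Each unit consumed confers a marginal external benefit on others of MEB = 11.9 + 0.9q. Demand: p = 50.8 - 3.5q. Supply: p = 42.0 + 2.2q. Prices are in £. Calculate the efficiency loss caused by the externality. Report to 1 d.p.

DWL = £18.4

Market equilibrium (private): 42.0 + 2.2q = 50.8 - 3.5q → q_m = 1.5439.
Social marginal benefit = demand + MEB = 62.7 - 2.6q.
Set SMB = MC: 62.7 - 2.6q = 42.0 + 2.2q → q* = 4.3125.
The loss is the area between SMB and MC from q* to q_m; with linear curves that's a triangle of height MEB(q_m).
DWL = ½ × 2.7686 × 13.2895 = 18.3967.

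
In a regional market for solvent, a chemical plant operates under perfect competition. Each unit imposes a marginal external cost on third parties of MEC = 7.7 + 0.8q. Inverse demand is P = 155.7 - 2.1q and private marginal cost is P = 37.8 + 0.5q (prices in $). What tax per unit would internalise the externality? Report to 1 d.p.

Social marginal cost = private MC + MEC = 45.5 + 1.3q.
Set SMC = demand: 45.5 + 1.3q = 155.7 - 2.1q → q* = 32.4118.
The Pigouvian tax equals MEC at q*: 7.7 + 0.8×32.4118 = 33.6294.

tax = $33.6 per unit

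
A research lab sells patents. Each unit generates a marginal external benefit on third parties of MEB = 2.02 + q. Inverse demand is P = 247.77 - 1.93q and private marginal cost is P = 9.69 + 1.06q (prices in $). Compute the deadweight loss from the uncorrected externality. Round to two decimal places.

Market equilibrium (private): 9.69 + 1.06q = 247.77 - 1.93q → q_m = 79.6254.
Social marginal cost = private MC − MEB = 7.67 + 0.06q.
Set SMC = demand: 7.67 + 0.06q = 247.77 - 1.93q → q* = 120.6533.
The loss is the area between SMC and demand from q* to q_m; with linear curves that's a triangle of height MEB(q_m).
DWL = ½ × 41.0279 × 81.6454 = 1674.8697.

DWL = $1674.87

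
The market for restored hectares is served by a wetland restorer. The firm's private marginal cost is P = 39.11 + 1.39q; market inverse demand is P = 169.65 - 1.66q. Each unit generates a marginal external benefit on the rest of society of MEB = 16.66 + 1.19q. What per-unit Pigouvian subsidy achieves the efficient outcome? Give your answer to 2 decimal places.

subsidy = 110.84 per unit

Social marginal cost = private MC − MEB = 22.45 + 0.20q.
Set SMC = demand: 22.45 + 0.20q = 169.65 - 1.66q → q* = 79.1398.
The Pigouvian subsidy equals MEB at q*: 16.66 + 1.19×79.1398 = 110.8364.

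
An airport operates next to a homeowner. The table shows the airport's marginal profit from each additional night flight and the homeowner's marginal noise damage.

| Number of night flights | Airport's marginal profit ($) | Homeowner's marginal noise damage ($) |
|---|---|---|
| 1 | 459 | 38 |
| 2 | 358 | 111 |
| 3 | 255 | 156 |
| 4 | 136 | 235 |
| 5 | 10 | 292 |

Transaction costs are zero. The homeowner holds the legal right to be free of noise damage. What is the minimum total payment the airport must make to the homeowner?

$305

Efficient level: marginal profit ≥ marginal noise damage through level 3, so k* = 3.
With the homeowner holding the right, the airport must at least compensate total damage at k*: 38 + 111 + 156 = 305.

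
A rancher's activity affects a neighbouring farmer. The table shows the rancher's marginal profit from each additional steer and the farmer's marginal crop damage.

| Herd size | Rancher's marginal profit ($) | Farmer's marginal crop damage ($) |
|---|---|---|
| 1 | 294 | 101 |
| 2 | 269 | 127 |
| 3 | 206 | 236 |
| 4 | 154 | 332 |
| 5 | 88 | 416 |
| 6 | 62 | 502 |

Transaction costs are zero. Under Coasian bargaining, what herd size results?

Bargaining reaches the level where marginal profit last exceeds marginal crop damage.
That holds through level 2 (269 ≥ 127) but not at 3 (206 < 236).

2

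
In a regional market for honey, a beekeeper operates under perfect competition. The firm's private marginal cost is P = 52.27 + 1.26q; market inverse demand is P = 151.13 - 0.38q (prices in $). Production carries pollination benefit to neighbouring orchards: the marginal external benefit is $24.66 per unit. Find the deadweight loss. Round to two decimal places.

DWL = $185.40

Market equilibrium (private): 52.27 + 1.26q = 151.13 - 0.38q → q_m = 60.2805.
Social marginal cost = private MC − MEB = 27.61 + 1.26q.
Set SMC = demand: 27.61 + 1.26q = 151.13 - 0.38q → q* = 75.3171.
Between q* and q_m the wedge demand − SMC runs linearly from 0 to MEB(q_m), so the loss is a triangle.
DWL = ½ × 15.0366 × 24.6600 = 185.4013.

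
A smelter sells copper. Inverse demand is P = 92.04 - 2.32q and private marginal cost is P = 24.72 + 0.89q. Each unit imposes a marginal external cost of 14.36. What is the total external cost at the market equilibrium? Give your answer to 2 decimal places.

Market equilibrium (private): 24.72 + 0.89q = 92.04 - 2.32q → q_m = 20.9720.
Total external cost = MEC × q_m = 14.36 × 20.9720 = 301.1579.

301.16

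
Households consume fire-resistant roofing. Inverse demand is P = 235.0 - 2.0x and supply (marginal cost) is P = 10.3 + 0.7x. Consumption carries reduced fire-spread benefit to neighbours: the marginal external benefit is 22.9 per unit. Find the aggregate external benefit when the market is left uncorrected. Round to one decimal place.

1905.8

Market equilibrium (private): 10.3 + 0.7x = 235.0 - 2.0x → x_m = 83.2222.
Total external benefit = MEB × x_m = 22.9 × 83.2222 = 1905.7884.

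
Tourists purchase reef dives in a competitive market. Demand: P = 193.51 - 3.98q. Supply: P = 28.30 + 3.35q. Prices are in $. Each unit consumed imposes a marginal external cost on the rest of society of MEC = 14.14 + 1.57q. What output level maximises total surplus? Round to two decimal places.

q* = 16.97

Social marginal benefit = demand − MEC = 179.37 - 5.55q.
Set SMB = MC: 179.37 - 5.55q = 28.30 + 3.35q → q* = 16.9742.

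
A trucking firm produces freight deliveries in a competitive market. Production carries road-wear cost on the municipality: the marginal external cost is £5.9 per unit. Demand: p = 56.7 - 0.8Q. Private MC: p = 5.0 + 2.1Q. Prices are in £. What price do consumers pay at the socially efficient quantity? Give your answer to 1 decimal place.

Social marginal cost = private MC + MEC = 10.9 + 2.1Q.
Set SMC = demand: 10.9 + 2.1Q = 56.7 - 0.8Q → Q* = 15.7931.
Consumer price on the demand curve at Q*: 56.7 − 0.8×15.7931 = 44.0655.

P = £44.1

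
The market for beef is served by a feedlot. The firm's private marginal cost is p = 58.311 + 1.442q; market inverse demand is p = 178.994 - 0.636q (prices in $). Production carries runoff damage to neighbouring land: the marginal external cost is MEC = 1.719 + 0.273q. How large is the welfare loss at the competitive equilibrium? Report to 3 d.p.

DWL = $65.683

Market equilibrium (private): 58.311 + 1.442q = 178.994 - 0.636q → q_m = 58.0765.
Social marginal cost = private MC + MEC = 60.030 + 1.715q.
Set SMC = demand: 60.030 + 1.715q = 178.994 - 0.636q → q* = 50.6014.
Between q* and q_m the wedge SMC − demand runs linearly from 0 to MEC(q_m), so the loss is a triangle.
DWL = ½ × 7.4751 × 17.5739 = 65.6833.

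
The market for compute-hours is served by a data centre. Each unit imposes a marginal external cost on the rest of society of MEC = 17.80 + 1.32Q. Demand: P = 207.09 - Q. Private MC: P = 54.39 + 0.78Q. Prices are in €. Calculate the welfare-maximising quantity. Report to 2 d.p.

Social marginal cost = private MC + MEC = 72.19 + 2.10Q.
Set SMC = demand: 72.19 + 2.10Q = 207.09 - Q → Q* = 43.5161.

Q* = 43.52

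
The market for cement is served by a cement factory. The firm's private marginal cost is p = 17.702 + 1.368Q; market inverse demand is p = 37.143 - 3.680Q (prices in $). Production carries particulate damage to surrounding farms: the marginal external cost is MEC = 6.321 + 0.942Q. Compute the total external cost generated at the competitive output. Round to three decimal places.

Market equilibrium (private): 17.702 + 1.368Q = 37.143 - 3.680Q → Q_m = 3.8512.
Total external cost = ∫₀^{Q_m} (6.321 + 0.942Q) dQ = 6.321×3.8512 + ½×0.942×3.8512² = 31.3292.

$31.329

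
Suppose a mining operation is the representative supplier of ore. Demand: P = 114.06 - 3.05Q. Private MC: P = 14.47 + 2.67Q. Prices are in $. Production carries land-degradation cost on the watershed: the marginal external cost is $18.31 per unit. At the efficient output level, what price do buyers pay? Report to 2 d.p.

P = $70.72

Social marginal cost = private MC + MEC = 32.78 + 2.67Q.
Set SMC = demand: 32.78 + 2.67Q = 114.06 - 3.05Q → Q* = 14.2098.
Consumer price on the demand curve at Q*: 114.06 − 3.05×14.2098 = 70.7201.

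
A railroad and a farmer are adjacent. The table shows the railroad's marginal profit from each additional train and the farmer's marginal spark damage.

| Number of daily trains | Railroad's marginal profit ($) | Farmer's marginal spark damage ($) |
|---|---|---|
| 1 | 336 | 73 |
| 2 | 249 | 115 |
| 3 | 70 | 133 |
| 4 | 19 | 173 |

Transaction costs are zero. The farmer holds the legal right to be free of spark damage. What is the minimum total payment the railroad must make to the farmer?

Efficient level: marginal profit ≥ marginal spark damage through level 2, so k* = 2.
With the farmer holding the right, the railroad must at least compensate total damage at k*: 73 + 115 = 188.

$188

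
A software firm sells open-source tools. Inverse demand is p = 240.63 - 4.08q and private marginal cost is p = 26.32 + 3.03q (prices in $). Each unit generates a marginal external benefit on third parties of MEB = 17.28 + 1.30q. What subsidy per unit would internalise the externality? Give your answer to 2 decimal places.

Social marginal cost = private MC − MEB = 9.04 + 1.73q.
Set SMC = demand: 9.04 + 1.73q = 240.63 - 4.08q → q* = 39.8606.
The Pigouvian subsidy equals MEB at q*: 17.28 + 1.30×39.8606 = 69.0988.

subsidy = $69.10 per unit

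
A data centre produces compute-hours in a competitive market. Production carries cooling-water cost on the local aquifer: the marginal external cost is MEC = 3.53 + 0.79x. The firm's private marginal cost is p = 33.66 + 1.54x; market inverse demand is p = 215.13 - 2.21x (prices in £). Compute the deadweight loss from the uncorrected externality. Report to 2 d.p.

Market equilibrium (private): 33.66 + 1.54x = 215.13 - 2.21x → x_m = 48.3920.
Social marginal cost = private MC + MEC = 37.19 + 2.33x.
Set SMC = demand: 37.19 + 2.33x = 215.13 - 2.21x → x* = 39.1938.
The loss is the area between SMC and demand from x* to x_m; with linear curves that's a triangle of height MEC(x_m).
DWL = ½ × 9.1982 × 41.7597 = 192.0570.

DWL = £192.06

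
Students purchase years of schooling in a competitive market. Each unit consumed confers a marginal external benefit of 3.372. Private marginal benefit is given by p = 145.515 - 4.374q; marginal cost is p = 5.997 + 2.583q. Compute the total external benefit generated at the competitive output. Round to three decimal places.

Market equilibrium (private): 5.997 + 2.583q = 145.515 - 4.374q → q_m = 20.0543.
Total external benefit = MEB × q_m = 3.372 × 20.0543 = 67.6231.

67.623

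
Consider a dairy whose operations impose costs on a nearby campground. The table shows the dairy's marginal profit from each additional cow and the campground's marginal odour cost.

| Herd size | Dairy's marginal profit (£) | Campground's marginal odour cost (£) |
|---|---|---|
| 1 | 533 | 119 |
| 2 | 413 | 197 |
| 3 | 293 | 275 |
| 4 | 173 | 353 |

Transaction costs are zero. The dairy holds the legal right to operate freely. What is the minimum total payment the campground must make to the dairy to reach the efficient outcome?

Left alone the dairy would choose level 4 (marginal profit stays positive).
Efficient level: k* = 3 (marginal profit ≥ marginal odour cost through 3).
The campground must at least cover the dairy's forgone profit from cutting 4→3: 173 = 173.

£173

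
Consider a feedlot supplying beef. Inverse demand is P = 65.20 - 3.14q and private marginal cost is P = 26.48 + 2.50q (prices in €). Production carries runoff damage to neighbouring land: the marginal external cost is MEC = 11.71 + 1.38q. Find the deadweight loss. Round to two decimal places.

DWL = €31.96

Market equilibrium (private): 26.48 + 2.50q = 65.20 - 3.14q → q_m = 6.8652.
Social marginal cost = private MC + MEC = 38.19 + 3.88q.
Set SMC = demand: 38.19 + 3.88q = 65.20 - 3.14q → q* = 3.8476.
Height of the DWL triangle at q_m is SMC(q_m) − demand(q_m) = MEC(q_m) = 21.1840.
DWL = ½ × 3.0176 × 21.1840 = 31.9624.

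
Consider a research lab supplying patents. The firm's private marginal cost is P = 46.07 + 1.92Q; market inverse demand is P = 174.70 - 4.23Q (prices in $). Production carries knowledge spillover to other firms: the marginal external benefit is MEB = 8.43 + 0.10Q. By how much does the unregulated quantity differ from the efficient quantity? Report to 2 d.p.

Market equilibrium (private): 46.07 + 1.92Q = 174.70 - 4.23Q → Q_m = 20.9154.
Social marginal cost = private MC − MEB = 37.64 + 1.82Q.
Set SMC = demand: 37.64 + 1.82Q = 174.70 - 4.23Q → Q* = 22.6545.
Gap = |20.9154 − 22.6545| = 1.7391.

1.74 units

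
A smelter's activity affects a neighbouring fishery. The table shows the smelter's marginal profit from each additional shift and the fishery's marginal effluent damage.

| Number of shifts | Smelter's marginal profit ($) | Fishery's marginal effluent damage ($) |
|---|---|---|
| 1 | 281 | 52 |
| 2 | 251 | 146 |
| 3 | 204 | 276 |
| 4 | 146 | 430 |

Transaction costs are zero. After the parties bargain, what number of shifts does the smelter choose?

2

Bargaining reaches the level where marginal profit last exceeds marginal effluent damage.
That holds through level 2 (251 ≥ 146) but not at 3 (204 < 276).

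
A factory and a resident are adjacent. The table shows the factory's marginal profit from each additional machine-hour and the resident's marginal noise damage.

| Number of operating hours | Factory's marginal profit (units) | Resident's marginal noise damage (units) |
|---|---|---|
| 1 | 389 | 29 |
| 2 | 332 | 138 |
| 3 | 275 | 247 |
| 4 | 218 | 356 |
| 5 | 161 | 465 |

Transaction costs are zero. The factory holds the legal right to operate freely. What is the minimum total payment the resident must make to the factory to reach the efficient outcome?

379

Left alone the factory would choose level 5 (marginal profit stays positive).
Efficient level: k* = 3 (marginal profit ≥ marginal noise damage through 3).
The resident must at least cover the factory's forgone profit from cutting 5→3: 218 + 161 = 379.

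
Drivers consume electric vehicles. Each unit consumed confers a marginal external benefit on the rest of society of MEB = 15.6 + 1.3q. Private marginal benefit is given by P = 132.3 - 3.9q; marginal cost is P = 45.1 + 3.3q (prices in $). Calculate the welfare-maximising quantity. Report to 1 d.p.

Social marginal benefit = demand + MEB = 147.9 - 2.6q.
Set SMB = MC: 147.9 - 2.6q = 45.1 + 3.3q → q* = 17.4237.

q* = 17.4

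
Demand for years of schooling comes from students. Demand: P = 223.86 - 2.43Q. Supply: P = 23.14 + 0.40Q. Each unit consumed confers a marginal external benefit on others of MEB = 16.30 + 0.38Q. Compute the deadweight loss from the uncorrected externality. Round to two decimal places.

DWL = 381.78

Market equilibrium (private): 23.14 + 0.40Q = 223.86 - 2.43Q → Q_m = 70.9258.
Social marginal benefit = demand + MEB = 240.16 - 2.05Q.
Set SMB = MC: 240.16 - 2.05Q = 23.14 + 0.40Q → Q* = 88.5796.
The welfare-loss triangle has base |Q_m − Q*| and height MEB(Q_m) (the vertical gap between SMB and MC is zero at Q* and MEB at Q_m).
DWL = ½ × 17.6538 × 43.2518 = 381.7793.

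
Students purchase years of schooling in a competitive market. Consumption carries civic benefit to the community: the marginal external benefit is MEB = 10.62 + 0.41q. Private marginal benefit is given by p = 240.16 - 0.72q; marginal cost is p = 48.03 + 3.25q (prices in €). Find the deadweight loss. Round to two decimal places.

DWL = €130.33

Market equilibrium (private): 48.03 + 3.25q = 240.16 - 0.72q → q_m = 48.3955.
Social marginal benefit = demand + MEB = 250.78 - 0.31q.
Set SMB = MC: 250.78 - 0.31q = 48.03 + 3.25q → q* = 56.9522.
Between q* and q_m the wedge SMB − MC runs linearly from 0 to MEB(q_m), so the loss is a triangle.
DWL = ½ × 8.5567 × 30.4621 = 130.3275.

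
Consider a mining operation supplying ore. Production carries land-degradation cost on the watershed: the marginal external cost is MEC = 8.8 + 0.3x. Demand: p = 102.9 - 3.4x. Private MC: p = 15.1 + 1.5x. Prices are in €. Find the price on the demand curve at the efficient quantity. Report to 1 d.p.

Social marginal cost = private MC + MEC = 23.9 + 1.8x.
Set SMC = demand: 23.9 + 1.8x = 102.9 - 3.4x → x* = 15.1923.
Consumer price on the demand curve at x*: 102.9 − 3.4×15.1923 = 51.2462.

P = €51.2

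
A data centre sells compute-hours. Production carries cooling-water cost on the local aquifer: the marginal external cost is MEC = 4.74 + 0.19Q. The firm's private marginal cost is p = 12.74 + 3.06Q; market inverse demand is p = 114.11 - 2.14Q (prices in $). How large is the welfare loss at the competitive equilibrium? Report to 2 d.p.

DWL = $6.61

Market equilibrium (private): 12.74 + 3.06Q = 114.11 - 2.14Q → Q_m = 19.4942.
Social marginal cost = private MC + MEC = 17.48 + 3.25Q.
Set SMC = demand: 17.48 + 3.25Q = 114.11 - 2.14Q → Q* = 17.9276.
The loss is the area between SMC and demand from Q* to Q_m; with linear curves that's a triangle of height MEC(Q_m).
DWL = ½ × 1.5666 × 8.4439 = 6.6141.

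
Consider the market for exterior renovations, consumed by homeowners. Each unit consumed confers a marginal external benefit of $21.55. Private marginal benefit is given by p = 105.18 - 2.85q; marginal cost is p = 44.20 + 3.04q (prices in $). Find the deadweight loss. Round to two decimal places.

DWL = $39.42

Market equilibrium (private): 44.20 + 3.04q = 105.18 - 2.85q → q_m = 10.3531.
Social marginal benefit = demand + MEB = 126.73 - 2.85q.
Set SMB = MC: 126.73 - 2.85q = 44.20 + 3.04q → q* = 14.0119.
The loss is the area between SMB and MC from q* to q_m; with linear curves that's a triangle of height MEB(q_m).
DWL = ½ × 3.6588 × 21.5500 = 39.4236.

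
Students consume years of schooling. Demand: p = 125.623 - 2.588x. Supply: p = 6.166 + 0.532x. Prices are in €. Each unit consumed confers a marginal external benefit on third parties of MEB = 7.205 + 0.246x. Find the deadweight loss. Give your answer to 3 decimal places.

Market equilibrium (private): 6.166 + 0.532x = 125.623 - 2.588x → x_m = 38.2875.
Social marginal benefit = demand + MEB = 132.828 - 2.342x.
Set SMB = MC: 132.828 - 2.342x = 6.166 + 0.532x → x* = 44.0717.
Between x* and x_m the wedge SMB − MC runs linearly from 0 to MEB(x_m), so the loss is a triangle.
DWL = ½ × 5.7842 × 16.6237 = 48.0774.

DWL = €48.077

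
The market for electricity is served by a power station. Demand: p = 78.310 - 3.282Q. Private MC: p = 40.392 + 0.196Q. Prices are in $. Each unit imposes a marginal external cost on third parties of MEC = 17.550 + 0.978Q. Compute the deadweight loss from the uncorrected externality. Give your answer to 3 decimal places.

DWL = $89.311

Market equilibrium (private): 40.392 + 0.196Q = 78.310 - 3.282Q → Q_m = 10.9022.
Social marginal cost = private MC + MEC = 57.942 + 1.174Q.
Set SMC = demand: 57.942 + 1.174Q = 78.310 - 3.282Q → Q* = 4.5709.
The welfare-loss triangle has base |Q_m − Q*| and height MEC(Q_m) (the vertical gap between SMC and demand is zero at Q* and MEC at Q_m).
DWL = ½ × 6.3313 × 28.2124 = 89.3106.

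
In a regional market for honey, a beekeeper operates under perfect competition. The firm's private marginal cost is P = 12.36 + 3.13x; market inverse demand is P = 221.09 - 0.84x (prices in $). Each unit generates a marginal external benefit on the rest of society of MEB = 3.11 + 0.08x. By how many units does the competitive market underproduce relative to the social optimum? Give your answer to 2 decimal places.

Market equilibrium (private): 12.36 + 3.13x = 221.09 - 0.84x → x_m = 52.5768.
Social marginal cost = private MC − MEB = 9.25 + 3.05x.
Set SMC = demand: 9.25 + 3.05x = 221.09 - 0.84x → x* = 54.4576.
Gap = |52.5768 − 54.4576| = 1.8808.

1.88 units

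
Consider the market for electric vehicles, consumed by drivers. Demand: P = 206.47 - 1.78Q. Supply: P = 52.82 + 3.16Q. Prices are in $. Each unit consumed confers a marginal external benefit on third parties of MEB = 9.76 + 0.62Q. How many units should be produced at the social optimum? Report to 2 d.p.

Social marginal benefit = demand + MEB = 216.23 - 1.16Q.
Set SMB = MC: 216.23 - 1.16Q = 52.82 + 3.16Q → Q* = 37.8264.

Q* = 37.83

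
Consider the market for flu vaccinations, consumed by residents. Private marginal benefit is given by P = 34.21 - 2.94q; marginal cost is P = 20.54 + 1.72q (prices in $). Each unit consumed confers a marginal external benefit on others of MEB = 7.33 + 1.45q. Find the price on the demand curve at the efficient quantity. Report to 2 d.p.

Social marginal benefit = demand + MEB = 41.54 - 1.49q.
Set SMB = MC: 41.54 - 1.49q = 20.54 + 1.72q → q* = 6.5421.
Consumer price on the demand curve at q*: 34.21 − 2.94×6.5421 = 14.9762.

P = $14.98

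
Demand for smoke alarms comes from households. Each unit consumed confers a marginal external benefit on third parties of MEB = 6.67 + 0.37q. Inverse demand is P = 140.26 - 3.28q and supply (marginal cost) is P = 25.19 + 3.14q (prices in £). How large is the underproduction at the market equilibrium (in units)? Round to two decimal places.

Market equilibrium (private): 25.19 + 3.14q = 140.26 - 3.28q → q_m = 17.9237.
Social marginal benefit = demand + MEB = 146.93 - 2.91q.
Set SMB = MC: 146.93 - 2.91q = 25.19 + 3.14q → q* = 20.1223.
Gap = |17.9237 − 20.1223| = 2.1986.

2.20 units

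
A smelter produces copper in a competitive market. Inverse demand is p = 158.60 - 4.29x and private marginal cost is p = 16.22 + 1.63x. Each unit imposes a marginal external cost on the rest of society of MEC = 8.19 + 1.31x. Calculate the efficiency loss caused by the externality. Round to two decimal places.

DWL = 108.98

Market equilibrium (private): 16.22 + 1.63x = 158.60 - 4.29x → x_m = 24.0507.
Social marginal cost = private MC + MEC = 24.41 + 2.94x.
Set SMC = demand: 24.41 + 2.94x = 158.60 - 4.29x → x* = 18.5602.
The welfare-loss triangle has base |x_m − x*| and height MEC(x_m) (the vertical gap between SMC and demand is zero at x* and MEC at x_m).
DWL = ½ × 5.4905 × 39.6964 = 108.9765.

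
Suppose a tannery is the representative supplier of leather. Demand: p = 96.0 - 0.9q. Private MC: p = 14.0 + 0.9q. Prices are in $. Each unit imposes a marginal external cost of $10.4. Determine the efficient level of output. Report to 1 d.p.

Social marginal cost = private MC + MEC = 24.4 + 0.9q.
Set SMC = demand: 24.4 + 0.9q = 96.0 - 0.9q → q* = 39.7778.

q* = 39.8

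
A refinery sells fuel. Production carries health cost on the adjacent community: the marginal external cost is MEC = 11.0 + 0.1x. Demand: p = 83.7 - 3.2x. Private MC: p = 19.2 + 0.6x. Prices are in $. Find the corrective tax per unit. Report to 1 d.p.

tax = $12.4 per unit

Social marginal cost = private MC + MEC = 30.2 + 0.7x.
Set SMC = demand: 30.2 + 0.7x = 83.7 - 3.2x → x* = 13.7179.
The Pigouvian tax equals MEC at x*: 11.0 + 0.1×13.7179 = 12.3718.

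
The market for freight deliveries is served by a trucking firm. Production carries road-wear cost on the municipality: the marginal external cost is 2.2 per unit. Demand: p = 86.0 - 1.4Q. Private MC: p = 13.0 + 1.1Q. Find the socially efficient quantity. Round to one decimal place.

Social marginal cost = private MC + MEC = 15.2 + 1.1Q.
Set SMC = demand: 15.2 + 1.1Q = 86.0 - 1.4Q → Q* = 28.3200.

Q* = 28.3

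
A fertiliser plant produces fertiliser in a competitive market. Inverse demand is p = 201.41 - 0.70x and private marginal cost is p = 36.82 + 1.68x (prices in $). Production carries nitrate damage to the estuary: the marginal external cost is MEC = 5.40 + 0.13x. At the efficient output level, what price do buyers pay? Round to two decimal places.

Social marginal cost = private MC + MEC = 42.22 + 1.81x.
Set SMC = demand: 42.22 + 1.81x = 201.41 - 0.70x → x* = 63.4223.
Consumer price on the demand curve at x*: 201.41 − 0.70×63.4223 = 157.0144.

P = $157.01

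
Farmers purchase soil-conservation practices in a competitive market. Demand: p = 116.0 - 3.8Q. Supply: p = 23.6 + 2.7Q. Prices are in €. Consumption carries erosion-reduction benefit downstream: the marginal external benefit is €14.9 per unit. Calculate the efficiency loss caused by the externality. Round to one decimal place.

DWL = €17.1

Market equilibrium (private): 23.6 + 2.7Q = 116.0 - 3.8Q → Q_m = 14.2154.
Social marginal benefit = demand + MEB = 130.9 - 3.8Q.
Set SMB = MC: 130.9 - 3.8Q = 23.6 + 2.7Q → Q* = 16.5077.
Between Q* and Q_m the wedge SMB − MC runs linearly from 0 to MEB(Q_m), so the loss is a triangle.
DWL = ½ × 2.2923 × 14.9000 = 17.0776.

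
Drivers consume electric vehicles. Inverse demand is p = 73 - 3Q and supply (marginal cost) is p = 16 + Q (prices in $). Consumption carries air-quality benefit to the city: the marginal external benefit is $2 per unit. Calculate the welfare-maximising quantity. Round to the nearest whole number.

Social marginal benefit = demand + MEB = 75 - 3Q.
Set SMB = MC: 75 - 3Q = 16 + Q → Q* = 14.7500.

Q* = 15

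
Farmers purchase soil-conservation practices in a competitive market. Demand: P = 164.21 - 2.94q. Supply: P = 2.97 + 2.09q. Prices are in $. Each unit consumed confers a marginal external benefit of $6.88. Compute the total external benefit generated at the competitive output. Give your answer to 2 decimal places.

Market equilibrium (private): 2.97 + 2.09q = 164.21 - 2.94q → q_m = 32.0557.
Total external benefit = MEB × q_m = 6.88 × 32.0557 = 220.5432.

$220.54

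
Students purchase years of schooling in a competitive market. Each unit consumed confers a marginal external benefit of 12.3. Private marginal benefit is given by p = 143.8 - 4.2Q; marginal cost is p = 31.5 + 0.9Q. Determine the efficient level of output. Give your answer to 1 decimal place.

Social marginal benefit = demand + MEB = 156.1 - 4.2Q.
Set SMB = MC: 156.1 - 4.2Q = 31.5 + 0.9Q → Q* = 24.4314.

Q* = 24.4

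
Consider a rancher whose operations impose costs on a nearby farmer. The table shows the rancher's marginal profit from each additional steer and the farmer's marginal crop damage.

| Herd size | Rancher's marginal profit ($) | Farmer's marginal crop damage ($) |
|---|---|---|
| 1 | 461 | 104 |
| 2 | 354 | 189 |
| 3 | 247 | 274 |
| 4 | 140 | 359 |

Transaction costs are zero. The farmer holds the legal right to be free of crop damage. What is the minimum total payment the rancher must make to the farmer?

Efficient level: marginal profit ≥ marginal crop damage through level 2, so k* = 2.
With the farmer holding the right, the rancher must at least compensate total damage at k*: 104 + 189 = 293.

$293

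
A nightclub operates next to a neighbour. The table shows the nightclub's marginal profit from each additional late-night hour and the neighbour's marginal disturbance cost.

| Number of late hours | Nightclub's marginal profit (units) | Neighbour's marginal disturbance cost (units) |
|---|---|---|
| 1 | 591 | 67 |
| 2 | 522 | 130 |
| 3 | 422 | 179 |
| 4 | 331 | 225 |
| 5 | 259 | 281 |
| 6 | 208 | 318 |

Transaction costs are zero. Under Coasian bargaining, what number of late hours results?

Bargaining reaches the level where marginal profit last exceeds marginal disturbance cost.
That holds through level 4 (331 ≥ 225) but not at 5 (259 < 281).

4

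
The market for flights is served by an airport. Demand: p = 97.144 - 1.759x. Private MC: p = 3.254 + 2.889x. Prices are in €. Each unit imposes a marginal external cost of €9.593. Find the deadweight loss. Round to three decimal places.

Market equilibrium (private): 3.254 + 2.889x = 97.144 - 1.759x → x_m = 20.2001.
Social marginal cost = private MC + MEC = 12.847 + 2.889x.
Set SMC = demand: 12.847 + 2.889x = 97.144 - 1.759x → x* = 18.1362.
The loss is the area between SMC and demand from x* to x_m; with linear curves that's a triangle of height MEC(x_m).
DWL = ½ × 2.0639 × 9.5930 = 9.8995.

DWL = €9.899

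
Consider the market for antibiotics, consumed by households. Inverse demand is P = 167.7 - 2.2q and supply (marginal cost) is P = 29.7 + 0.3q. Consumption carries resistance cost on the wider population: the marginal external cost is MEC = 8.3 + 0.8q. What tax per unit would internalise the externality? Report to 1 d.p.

Social marginal benefit = demand − MEC = 159.4 - 3.0q.
Set SMB = MC: 159.4 - 3.0q = 29.7 + 0.3q → q* = 39.3030.
The Pigouvian tax equals MEC at q*: 8.3 + 0.8×39.3030 = 39.7424.

tax = 39.7 per unit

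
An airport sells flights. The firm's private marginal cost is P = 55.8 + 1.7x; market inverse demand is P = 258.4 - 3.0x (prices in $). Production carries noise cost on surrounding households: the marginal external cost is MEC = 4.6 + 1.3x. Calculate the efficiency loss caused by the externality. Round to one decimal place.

Market equilibrium (private): 55.8 + 1.7x = 258.4 - 3.0x → x_m = 43.1064.
Social marginal cost = private MC + MEC = 60.4 + 3.0x.
Set SMC = demand: 60.4 + 3.0x = 258.4 - 3.0x → x* = 33.0000.
The loss is the area between SMC and demand from x* to x_m; with linear curves that's a triangle of height MEC(x_m).
DWL = ½ × 10.1064 × 60.6383 = 306.4175.

DWL = $306.4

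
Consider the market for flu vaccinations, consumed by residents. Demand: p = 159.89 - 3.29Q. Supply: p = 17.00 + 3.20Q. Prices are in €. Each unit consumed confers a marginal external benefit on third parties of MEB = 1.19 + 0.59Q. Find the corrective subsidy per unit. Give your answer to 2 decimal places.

Social marginal benefit = demand + MEB = 161.08 - 2.70Q.
Set SMB = MC: 161.08 - 2.70Q = 17.00 + 3.20Q → Q* = 24.4203.
The Pigouvian subsidy equals MEB at Q*: 1.19 + 0.59×24.4203 = 15.5980.

subsidy = €15.60 per unit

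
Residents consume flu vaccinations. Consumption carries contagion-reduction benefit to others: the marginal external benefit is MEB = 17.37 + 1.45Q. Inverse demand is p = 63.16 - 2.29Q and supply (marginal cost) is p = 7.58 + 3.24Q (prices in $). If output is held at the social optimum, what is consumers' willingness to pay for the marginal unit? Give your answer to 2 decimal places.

Social marginal benefit = demand + MEB = 80.53 - 0.84Q.
Set SMB = MC: 80.53 - 0.84Q = 7.58 + 3.24Q → Q* = 17.8799.
Consumer price on the demand curve at Q*: 63.16 − 2.29×17.8799 = 22.2150.

P = $22.22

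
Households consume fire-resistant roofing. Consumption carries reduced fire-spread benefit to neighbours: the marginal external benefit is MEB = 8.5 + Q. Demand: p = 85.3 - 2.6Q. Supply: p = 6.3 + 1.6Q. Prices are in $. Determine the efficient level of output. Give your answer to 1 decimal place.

Q* = 27.3

Social marginal benefit = demand + MEB = 93.8 - 1.6Q.
Set SMB = MC: 93.8 - 1.6Q = 6.3 + 1.6Q → Q* = 27.3438.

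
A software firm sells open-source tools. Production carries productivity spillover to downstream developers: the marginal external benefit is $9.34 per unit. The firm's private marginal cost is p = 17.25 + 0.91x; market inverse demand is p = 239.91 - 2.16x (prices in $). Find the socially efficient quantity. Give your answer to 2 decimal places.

x* = 75.57

Social marginal cost = private MC − MEB = 7.91 + 0.91x.
Set SMC = demand: 7.91 + 0.91x = 239.91 - 2.16x → x* = 75.5700.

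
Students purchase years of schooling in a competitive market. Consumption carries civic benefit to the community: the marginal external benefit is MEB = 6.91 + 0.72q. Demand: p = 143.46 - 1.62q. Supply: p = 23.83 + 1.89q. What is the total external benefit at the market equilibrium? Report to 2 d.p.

Market equilibrium (private): 23.83 + 1.89q = 143.46 - 1.62q → q_m = 34.0826.
Total external benefit = ∫₀^{q_m} (6.91 + 0.72q) dq = 6.91×34.0826 + ½×0.72×34.0826² = 653.6953.

653.70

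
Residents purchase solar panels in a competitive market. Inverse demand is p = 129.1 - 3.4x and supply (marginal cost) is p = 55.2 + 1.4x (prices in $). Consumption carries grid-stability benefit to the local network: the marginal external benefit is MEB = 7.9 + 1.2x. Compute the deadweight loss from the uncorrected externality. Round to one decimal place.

DWL = $96.6

Market equilibrium (private): 55.2 + 1.4x = 129.1 - 3.4x → x_m = 15.3958.
Social marginal benefit = demand + MEB = 137.0 - 2.2x.
Set SMB = MC: 137.0 - 2.2x = 55.2 + 1.4x → x* = 22.7222.
The loss is the area between SMB and MC from x* to x_m; with linear curves that's a triangle of height MEB(x_m).
DWL = ½ × 7.3264 × 26.3750 = 96.6169.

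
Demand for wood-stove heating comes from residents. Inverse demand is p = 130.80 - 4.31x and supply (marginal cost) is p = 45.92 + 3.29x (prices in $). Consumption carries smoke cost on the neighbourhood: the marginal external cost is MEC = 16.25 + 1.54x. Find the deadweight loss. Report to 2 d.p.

Market equilibrium (private): 45.92 + 3.29x = 130.80 - 4.31x → x_m = 11.1684.
Social marginal benefit = demand − MEC = 114.55 - 5.85x.
Set SMB = MC: 114.55 - 5.85x = 45.92 + 3.29x → x* = 7.5088.
The welfare-loss triangle has base |x_m − x*| and height MEC(x_m) (the vertical gap between SMB and MC is zero at x* and MEC at x_m).
DWL = ½ × 3.6596 × 33.4494 = 61.2057.

DWL = $61.21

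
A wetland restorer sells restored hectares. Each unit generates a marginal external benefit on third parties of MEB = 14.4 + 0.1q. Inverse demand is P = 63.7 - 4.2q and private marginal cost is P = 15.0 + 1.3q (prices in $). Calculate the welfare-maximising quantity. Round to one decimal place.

q* = 11.7

Social marginal cost = private MC − MEB = 0.6 + 1.2q.
Set SMC = demand: 0.6 + 1.2q = 63.7 - 4.2q → q* = 11.6852.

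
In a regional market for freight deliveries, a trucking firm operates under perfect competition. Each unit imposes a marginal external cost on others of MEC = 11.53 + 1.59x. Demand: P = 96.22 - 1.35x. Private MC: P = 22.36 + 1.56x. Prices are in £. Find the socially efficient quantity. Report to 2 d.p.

x* = 13.85

Social marginal cost = private MC + MEC = 33.89 + 3.15x.
Set SMC = demand: 33.89 + 3.15x = 96.22 - 1.35x → x* = 13.8511.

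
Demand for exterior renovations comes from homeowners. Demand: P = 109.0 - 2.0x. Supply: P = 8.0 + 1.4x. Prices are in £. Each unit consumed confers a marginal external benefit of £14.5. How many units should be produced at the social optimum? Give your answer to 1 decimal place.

x* = 34.0

Social marginal benefit = demand + MEB = 123.5 - 2.0x.
Set SMB = MC: 123.5 - 2.0x = 8.0 + 1.4x → x* = 33.9706.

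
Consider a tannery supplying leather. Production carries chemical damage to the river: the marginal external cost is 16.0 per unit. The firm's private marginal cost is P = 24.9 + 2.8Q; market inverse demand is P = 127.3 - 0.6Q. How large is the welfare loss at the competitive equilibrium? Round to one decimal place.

DWL = 37.6

Market equilibrium (private): 24.9 + 2.8Q = 127.3 - 0.6Q → Q_m = 30.1176.
Social marginal cost = private MC + MEC = 40.9 + 2.8Q.
Set SMC = demand: 40.9 + 2.8Q = 127.3 - 0.6Q → Q* = 25.4118.
Between Q* and Q_m the wedge SMC − demand runs linearly from 0 to MEC(Q_m), so the loss is a triangle.
DWL = ½ × 4.7058 × 16.0000 = 37.6464.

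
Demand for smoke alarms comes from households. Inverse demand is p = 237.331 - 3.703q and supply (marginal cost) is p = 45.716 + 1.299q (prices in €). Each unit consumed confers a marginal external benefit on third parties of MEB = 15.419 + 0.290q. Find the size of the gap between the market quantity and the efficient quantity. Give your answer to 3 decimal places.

Market equilibrium (private): 45.716 + 1.299q = 237.331 - 3.703q → q_m = 38.3077.
Social marginal benefit = demand + MEB = 252.750 - 3.413q.
Set SMB = MC: 252.750 - 3.413q = 45.716 + 1.299q → q* = 43.9376.
Gap = |38.3077 − 43.9376| = 5.6299.

5.630 units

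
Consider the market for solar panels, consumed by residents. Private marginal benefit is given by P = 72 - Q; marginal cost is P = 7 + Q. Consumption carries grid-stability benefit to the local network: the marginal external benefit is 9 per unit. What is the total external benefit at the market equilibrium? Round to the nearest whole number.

Market equilibrium (private): 7 + Q = 72 - Q → Q_m = 32.5000.
Total external benefit = MEB × Q_m = 9 × 32.5000 = 292.5000.

293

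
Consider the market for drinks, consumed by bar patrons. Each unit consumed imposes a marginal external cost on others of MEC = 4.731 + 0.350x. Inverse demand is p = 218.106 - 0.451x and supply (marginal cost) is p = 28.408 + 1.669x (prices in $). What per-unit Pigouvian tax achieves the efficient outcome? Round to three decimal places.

tax = $30.941 per unit

Social marginal benefit = demand − MEC = 213.375 - 0.801x.
Set SMB = MC: 213.375 - 0.801x = 28.408 + 1.669x → x* = 74.8854.
The Pigouvian tax equals MEC at x*: 4.731 + 0.350×74.8854 = 30.9409.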